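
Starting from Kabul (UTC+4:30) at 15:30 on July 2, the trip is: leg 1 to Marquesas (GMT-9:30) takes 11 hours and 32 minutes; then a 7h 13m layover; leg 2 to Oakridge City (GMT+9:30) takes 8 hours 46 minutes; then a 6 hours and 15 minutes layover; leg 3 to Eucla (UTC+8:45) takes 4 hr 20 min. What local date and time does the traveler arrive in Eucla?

Convert departure to UTC: 15:30 − 4:30 = 11:00 UTC on Jul 2.
Add 11 hours and 32 minutes leg 1 → 22:32 UTC.
Add 7 hours and 13 minutes layover in Marquesas → 05:45 UTC (Jul 3).
Add 8 hours and 46 minutes leg 2 → 14:31 UTC.
Add 6 hours and 15 minutes layover in Oakridge City → 20:46 UTC.
Add 4 hours 20 minutes leg 3 → 01:06 UTC (Jul 4).
Eucla is UTC+8:45, so local arrival = 01:06 + 8:45 = 09:51 on Jul 4.

09:51 on July 4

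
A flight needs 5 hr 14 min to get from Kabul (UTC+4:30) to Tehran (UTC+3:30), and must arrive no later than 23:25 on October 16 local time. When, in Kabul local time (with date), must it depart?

Target arrival in UTC: 23:25 − 3:30 = 19:55 on Oct 16.
Subtract 5 hours 14 minutes → departure 14:41 UTC on Oct 16.
Kabul is UTC+4:30: 14:41 + 4:30 = 19:11 on Oct 16.

19:11 on October 16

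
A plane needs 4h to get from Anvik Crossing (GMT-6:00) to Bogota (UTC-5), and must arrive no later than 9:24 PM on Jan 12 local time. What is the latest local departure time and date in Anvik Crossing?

4:24 PM on Jan 12

Target arrival in UTC: 9:24 PM + 5:00 = 2:24 AM on Jan 13.
Subtract 4 hours → departure 10:24 PM UTC on Jan 12.
Anvik Crossing is UTC−6:00: 10:24 PM − 6:00 = 4:24 PM on Jan 12.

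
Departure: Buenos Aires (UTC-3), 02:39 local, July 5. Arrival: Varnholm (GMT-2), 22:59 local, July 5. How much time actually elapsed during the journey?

19 hours 20 minutes

Departure in UTC: 02:39 + 3:00 = 05:39 on Jul 5.
Arrival in UTC: 22:59 + 2:00 = 00:59 on Jul 6.
Elapsed = 00:59 − 05:39 (+1 day) = 19 hours 20 minutes.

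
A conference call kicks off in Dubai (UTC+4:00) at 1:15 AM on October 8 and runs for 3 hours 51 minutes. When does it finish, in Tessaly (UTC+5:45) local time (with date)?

Tessaly is 1:45 ahead of Dubai.
After 3 hours and 51 minutes it is 5:06 AM in Dubai.
Shift by the zone difference: 5:06 AM + 1:45 = 6:51 AM on Oct 8 in Tessaly.

6:51 AM on October 8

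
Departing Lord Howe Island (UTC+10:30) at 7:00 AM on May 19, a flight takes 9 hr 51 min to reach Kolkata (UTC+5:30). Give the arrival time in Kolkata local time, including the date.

11:51 AM on May 19

Convert departure to UTC: 7:00 AM − 10:30 = 8:30 PM UTC on May 18.
Add 9 hours and 51 minutes travel time → 6:21 AM UTC (May 19).
Kolkata is UTC+5:30, so local arrival = 6:21 AM + 5:30 = 11:51 AM on May 19.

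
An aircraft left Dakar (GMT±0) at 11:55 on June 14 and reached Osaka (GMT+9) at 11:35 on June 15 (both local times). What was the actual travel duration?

14 hours 40 minutes

Osaka is 9:00 ahead of Dakar.
Clock-face elapsed time (ignoring zones) is 23 hours 40 minutes.
Actual elapsed = 23 hours 40 minutes − 9:00 = 14 hours 40 minutes.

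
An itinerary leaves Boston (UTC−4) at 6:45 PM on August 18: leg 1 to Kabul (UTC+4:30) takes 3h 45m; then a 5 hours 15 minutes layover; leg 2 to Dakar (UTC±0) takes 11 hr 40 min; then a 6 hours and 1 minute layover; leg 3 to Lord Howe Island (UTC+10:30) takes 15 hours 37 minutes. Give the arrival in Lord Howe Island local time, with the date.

3:33 AM on Aug 21

Convert departure to UTC: 6:45 PM + 4:00 = 10:45 PM UTC on Aug 18.
Add 3 hours 45 minutes leg 1 → 2:30 AM UTC (Aug 19).
Add 5 hours and 15 minutes layover in Kabul → 7:45 AM UTC.
Add 11 hours 40 minutes leg 2 → 7:25 PM UTC.
Add 6 hours 1 minute layover in Dakar → 1:26 AM UTC (Aug 20).
Add 15 hours and 37 minutes leg 3 → 5:03 PM UTC.
Lord Howe Island is UTC+10:30, so local arrival = 5:03 PM + 10:30 = 3:33 AM on Aug 21.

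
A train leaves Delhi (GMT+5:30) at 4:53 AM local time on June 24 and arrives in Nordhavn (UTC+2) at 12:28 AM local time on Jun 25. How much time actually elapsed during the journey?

Departure in UTC: 4:53 AM − 5:30 = 11:23 PM on Jun 23.
Arrival in UTC: 12:28 AM − 2:00 = 10:28 PM on Jun 24.
Elapsed = 10:28 PM − 11:23 PM (+1 day) = 23 hours 5 minutes.

23 hours 5 minutes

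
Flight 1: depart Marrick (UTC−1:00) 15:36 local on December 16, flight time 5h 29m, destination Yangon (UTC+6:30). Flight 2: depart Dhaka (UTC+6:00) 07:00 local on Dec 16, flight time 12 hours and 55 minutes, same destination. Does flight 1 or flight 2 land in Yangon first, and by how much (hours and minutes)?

Flight 1 in UTC: 15:36 + 1:00 = 16:36 on Dec 16.
+5 hours 29 minutes → arrive 22:05 UTC on Dec 16.
Flight 2 in UTC: 07:00 − 6:00 = 01:00 on Dec 16.
+12 hours 55 minutes → arrive 13:55 UTC on Dec 16.
Flight 2 lands earlier by 8 hours 10 minutes.

the second, by 8 hours 10 minutes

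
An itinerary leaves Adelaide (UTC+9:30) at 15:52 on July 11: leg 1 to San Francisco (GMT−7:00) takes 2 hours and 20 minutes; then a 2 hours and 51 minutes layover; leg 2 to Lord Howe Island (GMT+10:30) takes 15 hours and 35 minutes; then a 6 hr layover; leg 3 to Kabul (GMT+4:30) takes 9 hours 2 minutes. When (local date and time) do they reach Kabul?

22:40 on July 12

Convert departure to UTC: 15:52 − 9:30 = 06:22 UTC on Jul 11.
Add 2 hours 20 minutes leg 1 → 08:42 UTC.
Add 2 hours and 51 minutes layover in San Francisco → 11:33 UTC.
Add 15 hours and 35 minutes leg 2 → 03:08 UTC (Jul 12).
Add 6 hours layover in Lord Howe Island → 09:08 UTC.
Add 9 hours and 2 minutes leg 3 → 18:10 UTC.
Kabul is UTC+4:30, so local arrival = 18:10 + 4:30 = 22:40 on Jul 12.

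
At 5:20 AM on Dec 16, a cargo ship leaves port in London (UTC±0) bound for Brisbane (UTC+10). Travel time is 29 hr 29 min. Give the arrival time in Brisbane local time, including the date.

London is at UTC+0, so departure is already 5:20 AM UTC on Dec 16.
Add 29 hours 29 minutes travel time → 10:49 AM UTC (Dec 17).
Brisbane is UTC+10:00, so local arrival = 10:49 AM + 10:00 = 8:49 PM on Dec 17.

8:49 PM on December 17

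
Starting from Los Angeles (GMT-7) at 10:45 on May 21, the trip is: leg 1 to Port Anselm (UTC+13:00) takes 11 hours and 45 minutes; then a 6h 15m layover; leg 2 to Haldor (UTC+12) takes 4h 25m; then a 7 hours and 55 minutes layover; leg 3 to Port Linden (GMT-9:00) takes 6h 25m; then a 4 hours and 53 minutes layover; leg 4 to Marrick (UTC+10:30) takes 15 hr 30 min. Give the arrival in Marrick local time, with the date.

13:23 on May 24

Convert departure to UTC: 10:45 + 7:00 = 17:45 UTC on May 21.
Add 11 hours and 45 minutes leg 1 → 05:30 UTC (May 22).
Add 6 hours 15 minutes layover in Port Anselm → 11:45 UTC.
Add 4 hours 25 minutes leg 2 → 16:10 UTC.
Add 7 hours 55 minutes layover in Haldor → 00:05 UTC (May 23).
Add 6 hours 25 minutes leg 3 → 06:30 UTC.
Add 4 hours 53 minutes layover in Port Linden → 11:23 UTC.
Add 15 hours and 30 minutes leg 4 → 02:53 UTC (May 24).
Marrick is UTC+10:30, so local arrival = 02:53 + 10:30 = 13:23 on May 24.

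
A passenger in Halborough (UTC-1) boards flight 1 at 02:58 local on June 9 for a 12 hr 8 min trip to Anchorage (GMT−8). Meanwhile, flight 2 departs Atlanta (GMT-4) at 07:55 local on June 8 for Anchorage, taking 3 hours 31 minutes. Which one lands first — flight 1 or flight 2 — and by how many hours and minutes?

the second, by 24 hours 40 minutes

Flight 1 in UTC: 02:58 + 1:00 = 03:58 on Jun 9.
+12 hours and 8 minutes → arrive 16:06 UTC on Jun 9.
Flight 2 in UTC: 07:55 + 4:00 = 11:55 on Jun 8.
+3 hours and 31 minutes → arrive 15:26 UTC on Jun 8.
Flight 2 lands earlier by 24 hours 40 minutes.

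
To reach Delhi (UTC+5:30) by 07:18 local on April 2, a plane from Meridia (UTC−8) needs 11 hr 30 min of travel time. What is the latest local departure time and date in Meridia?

06:18 on April 1

Target arrival in UTC: 07:18 − 5:30 = 01:48 on Apr 2.
Subtract 11 hours 30 minutes → departure 14:18 UTC on Apr 1.
Meridia is UTC−8:00: 14:18 − 8:00 = 06:18 on Apr 1.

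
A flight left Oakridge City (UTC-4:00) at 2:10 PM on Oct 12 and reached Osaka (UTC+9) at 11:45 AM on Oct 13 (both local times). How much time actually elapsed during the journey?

8 hours 35 minutes

Departure in UTC: 2:10 PM + 4:00 = 6:10 PM on Oct 12.
Arrival in UTC: 11:45 AM − 9:00 = 2:45 AM on Oct 13.
Elapsed = 2:45 AM − 6:10 PM (+1 day) = 8 hours 35 minutes.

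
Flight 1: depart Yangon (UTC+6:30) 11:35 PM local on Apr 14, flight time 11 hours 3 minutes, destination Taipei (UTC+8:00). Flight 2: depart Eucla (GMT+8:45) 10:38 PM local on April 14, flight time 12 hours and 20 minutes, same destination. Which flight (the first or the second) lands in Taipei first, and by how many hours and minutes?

Flight 1 in UTC: 11:35 PM − 6:30 = 5:05 PM on Apr 14.
+11 hours 3 minutes → arrive 4:08 AM UTC on Apr 15.
Flight 2 in UTC: 10:38 PM − 8:45 = 1:53 PM on Apr 14.
+12 hours 20 minutes → arrive 2:13 AM UTC on Apr 15.
Flight 2 lands earlier by 1 hour 55 minutes.

the second, by 1 hour 55 minutes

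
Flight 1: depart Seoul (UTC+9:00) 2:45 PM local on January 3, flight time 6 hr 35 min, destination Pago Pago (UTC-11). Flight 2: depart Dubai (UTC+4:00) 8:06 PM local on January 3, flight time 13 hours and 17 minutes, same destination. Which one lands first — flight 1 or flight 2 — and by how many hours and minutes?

Flight 1 in UTC: 2:45 PM − 9:00 = 5:45 AM on Jan 3.
+6 hours 35 minutes → arrive 12:20 PM UTC on Jan 3.
Flight 2 in UTC: 8:06 PM − 4:00 = 4:06 PM on Jan 3.
+13 hours and 17 minutes → arrive 5:23 AM UTC on Jan 4.
Flight 1 lands earlier by 17 hours 3 minutes.

the first, by 17 hours 3 minutes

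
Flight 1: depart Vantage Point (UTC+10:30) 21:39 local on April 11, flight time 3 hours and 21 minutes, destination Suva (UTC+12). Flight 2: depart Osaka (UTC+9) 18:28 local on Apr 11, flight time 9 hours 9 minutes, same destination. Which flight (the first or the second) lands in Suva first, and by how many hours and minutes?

the first, by 4 hours 7 minutes

Flight 1 in UTC: 21:39 − 10:30 = 11:09 on Apr 11.
+3 hours and 21 minutes → arrive 14:30 UTC on Apr 11.
Flight 2 in UTC: 18:28 − 9:00 = 09:28 on Apr 11.
+9 hours 9 minutes → arrive 18:37 UTC on Apr 11.
Flight 1 lands earlier by 4 hours 7 minutes.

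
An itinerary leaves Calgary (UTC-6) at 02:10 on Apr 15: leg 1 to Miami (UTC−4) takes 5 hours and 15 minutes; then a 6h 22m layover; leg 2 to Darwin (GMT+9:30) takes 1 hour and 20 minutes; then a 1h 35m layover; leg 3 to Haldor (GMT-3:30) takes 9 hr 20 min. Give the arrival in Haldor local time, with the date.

Convert departure to UTC: 02:10 + 6:00 = 08:10 UTC on Apr 15.
Add 5 hours and 15 minutes leg 1 → 13:25 UTC.
Add 6 hours 22 minutes layover in Miami → 19:47 UTC.
Add 1 hour 20 minutes leg 2 → 21:07 UTC.
Add 1 hour and 35 minutes layover in Darwin → 22:42 UTC.
Add 9 hours and 20 minutes leg 3 → 08:02 UTC (Apr 16).
Haldor is UTC−3:30, so local arrival = 08:02 − 3:30 = 04:32 on Apr 16.

04:32 on April 16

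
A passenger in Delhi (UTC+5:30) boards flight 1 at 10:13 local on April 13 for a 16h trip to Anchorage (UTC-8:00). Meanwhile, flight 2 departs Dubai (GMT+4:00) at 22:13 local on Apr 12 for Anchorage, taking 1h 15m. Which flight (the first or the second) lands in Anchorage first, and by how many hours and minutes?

the second, by 25 hours 15 minutes

Flight 1 in UTC: 10:13 − 5:30 = 04:43 on Apr 13.
+16 hours → arrive 20:43 UTC on Apr 13.
Flight 2 in UTC: 22:13 − 4:00 = 18:13 on Apr 12.
+1 hour and 15 minutes → arrive 19:28 UTC on Apr 12.
Flight 2 lands earlier by 25 hours 15 minutes.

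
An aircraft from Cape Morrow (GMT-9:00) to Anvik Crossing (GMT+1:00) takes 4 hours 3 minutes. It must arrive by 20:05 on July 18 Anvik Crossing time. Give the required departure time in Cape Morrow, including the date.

06:02 on July 18

Target arrival in UTC: 20:05 − 1:00 = 19:05 on Jul 18.
Subtract 4 hours 3 minutes → departure 15:02 UTC on Jul 18.
Cape Morrow is UTC−9:00: 15:02 − 9:00 = 06:02 on Jul 18.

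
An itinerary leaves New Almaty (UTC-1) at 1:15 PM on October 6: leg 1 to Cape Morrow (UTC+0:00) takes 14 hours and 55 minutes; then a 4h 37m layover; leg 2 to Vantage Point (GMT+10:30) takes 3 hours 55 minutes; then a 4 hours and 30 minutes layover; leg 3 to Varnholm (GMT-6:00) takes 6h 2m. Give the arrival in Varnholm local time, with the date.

6:14 PM on October 7

Convert departure to UTC: 1:15 PM + 1:00 = 2:15 PM UTC on Oct 6.
Add 14 hours and 55 minutes leg 1 → 5:10 AM UTC (Oct 7).
Add 4 hours 37 minutes layover in Cape Morrow → 9:47 AM UTC.
Add 3 hours and 55 minutes leg 2 → 1:42 PM UTC.
Add 4 hours and 30 minutes layover in Vantage Point → 6:12 PM UTC.
Add 6 hours and 2 minutes leg 3 → 12:14 AM UTC (Oct 8).
Varnholm is UTC−6:00, so local arrival = 12:14 AM − 6:00 = 6:14 PM on Oct 7.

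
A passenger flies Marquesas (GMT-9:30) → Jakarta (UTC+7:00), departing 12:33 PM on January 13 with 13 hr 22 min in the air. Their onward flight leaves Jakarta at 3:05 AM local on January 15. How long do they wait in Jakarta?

Convert departure to UTC: 12:33 PM + 9:30 = 10:03 PM UTC on Jan 13.
Add 13 hours and 22 minutes flight time → 11:25 AM UTC (Jan 14).
Jakarta is UTC+7:00, so local arrival = 11:25 AM + 7:00 = 6:25 PM on Jan 14.
Layover = 3:05 AM − 6:25 PM (+1 day) = 8 hours 40 minutes.

8 hours 40 minutes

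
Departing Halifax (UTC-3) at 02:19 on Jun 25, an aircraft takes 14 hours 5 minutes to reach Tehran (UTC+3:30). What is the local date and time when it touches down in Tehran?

22:54 on June 25

Convert departure to UTC: 02:19 + 3:00 = 05:19 UTC on Jun 25.
Add 14 hours 5 minutes travel time → 19:24 UTC.
Tehran is UTC+3:30, so local arrival = 19:24 + 3:30 = 22:54 on Jun 25.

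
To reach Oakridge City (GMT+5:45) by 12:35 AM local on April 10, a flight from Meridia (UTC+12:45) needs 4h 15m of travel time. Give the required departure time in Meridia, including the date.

Target arrival in UTC: 12:35 AM − 5:45 = 6:50 PM on Apr 9.
Subtract 4 hours 15 minutes → departure 2:35 PM UTC on Apr 9.
Meridia is UTC+12:45: 2:35 PM + 12:45 = 3:20 AM on Apr 10.

3:20 AM on Apr 10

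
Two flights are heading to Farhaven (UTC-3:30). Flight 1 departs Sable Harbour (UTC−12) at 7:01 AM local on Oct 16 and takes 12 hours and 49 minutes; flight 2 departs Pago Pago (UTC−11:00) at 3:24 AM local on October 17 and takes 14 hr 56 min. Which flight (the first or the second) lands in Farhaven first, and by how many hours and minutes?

the first, by 21 hours 30 minutes

Flight 1 in UTC: 7:01 AM + 12:00 = 7:01 PM on Oct 16.
+12 hours 49 minutes → arrive 7:50 AM UTC on Oct 17.
Flight 2 in UTC: 3:24 AM + 11:00 = 2:24 PM on Oct 17.
+14 hours and 56 minutes → arrive 5:20 AM UTC on Oct 18.
Flight 1 lands earlier by 21 hours 30 minutes.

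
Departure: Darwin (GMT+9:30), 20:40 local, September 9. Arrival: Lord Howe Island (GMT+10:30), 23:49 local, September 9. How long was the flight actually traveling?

Lord Howe Island is 1:00 ahead of Darwin.
Clock-face elapsed time (ignoring zones) is 3 hours 9 minutes.
Actual elapsed = 3 hours 9 minutes − 1:00 = 2 hours 9 minutes.

2 hours 9 minutes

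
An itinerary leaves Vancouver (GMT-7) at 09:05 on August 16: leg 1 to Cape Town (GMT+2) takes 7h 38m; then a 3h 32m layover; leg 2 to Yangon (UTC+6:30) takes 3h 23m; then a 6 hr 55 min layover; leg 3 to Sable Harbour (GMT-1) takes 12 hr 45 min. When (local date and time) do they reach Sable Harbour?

01:18 on August 18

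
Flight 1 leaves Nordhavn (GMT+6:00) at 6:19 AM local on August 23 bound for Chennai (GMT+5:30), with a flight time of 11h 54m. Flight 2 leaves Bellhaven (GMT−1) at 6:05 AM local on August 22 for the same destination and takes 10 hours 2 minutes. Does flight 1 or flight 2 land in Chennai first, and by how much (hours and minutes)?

Flight 1 in UTC: 6:19 AM − 6:00 = 12:19 AM on Aug 23.
+11 hours 54 minutes → arrive 12:13 PM UTC on Aug 23.
Flight 2 in UTC: 6:05 AM + 1:00 = 7:05 AM on Aug 22.
+10 hours 2 minutes → arrive 5:07 PM UTC on Aug 22.
Flight 2 lands earlier by 19 hours 6 minutes.

the second, by 19 hours 6 minutes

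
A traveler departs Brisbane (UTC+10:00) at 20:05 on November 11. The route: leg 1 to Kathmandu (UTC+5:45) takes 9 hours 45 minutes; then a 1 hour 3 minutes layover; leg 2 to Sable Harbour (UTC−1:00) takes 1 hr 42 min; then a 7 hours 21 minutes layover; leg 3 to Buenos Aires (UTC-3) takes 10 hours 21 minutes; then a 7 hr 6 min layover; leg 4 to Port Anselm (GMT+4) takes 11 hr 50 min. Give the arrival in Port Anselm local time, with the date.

15:13 on November 13

Convert departure to UTC: 20:05 − 10:00 = 10:05 UTC on Nov 11.
Add 9 hours 45 minutes leg 1 → 19:50 UTC.
Add 1 hour and 3 minutes layover in Kathmandu → 20:53 UTC.
Add 1 hour 42 minutes leg 2 → 22:35 UTC.
Add 7 hours and 21 minutes layover in Sable Harbour → 05:56 UTC (Nov 12).
Add 10 hours 21 minutes leg 3 → 16:17 UTC.
Add 7 hours 6 minutes layover in Buenos Aires → 23:23 UTC.
Add 11 hours 50 minutes leg 4 → 11:13 UTC (Nov 13).
Port Anselm is UTC+4:00, so local arrival = 11:13 + 4:00 = 15:13 on Nov 13.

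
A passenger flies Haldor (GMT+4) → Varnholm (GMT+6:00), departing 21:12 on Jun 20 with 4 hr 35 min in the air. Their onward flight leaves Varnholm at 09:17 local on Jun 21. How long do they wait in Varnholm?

5 hours 30 minutes

Convert departure to UTC: 21:12 − 4:00 = 17:12 UTC on Jun 20.
Add 4 hours 35 minutes flight time → 21:47 UTC.
Varnholm is UTC+6:00, so local arrival = 21:47 + 6:00 = 03:47 on Jun 21.
Layover = 09:17 − 03:47 = 5 hours 30 minutes.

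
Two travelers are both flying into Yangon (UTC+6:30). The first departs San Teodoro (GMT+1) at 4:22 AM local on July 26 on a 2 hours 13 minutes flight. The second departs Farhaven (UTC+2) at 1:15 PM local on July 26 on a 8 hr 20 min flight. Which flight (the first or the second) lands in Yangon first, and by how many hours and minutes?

Flight 1 in UTC: 4:22 AM − 1:00 = 3:22 AM on Jul 26.
+2 hours 13 minutes → arrive 5:35 AM UTC on Jul 26.
Flight 2 in UTC: 1:15 PM − 2:00 = 11:15 AM on Jul 26.
+8 hours 20 minutes → arrive 7:35 PM UTC on Jul 26.
Flight 1 lands earlier by 14 hours.

the first, by 14 hours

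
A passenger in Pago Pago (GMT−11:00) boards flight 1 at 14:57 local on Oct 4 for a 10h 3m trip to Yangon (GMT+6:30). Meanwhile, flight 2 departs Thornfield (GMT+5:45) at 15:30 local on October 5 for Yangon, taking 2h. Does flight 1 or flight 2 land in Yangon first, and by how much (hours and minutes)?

the second, by 15 minutes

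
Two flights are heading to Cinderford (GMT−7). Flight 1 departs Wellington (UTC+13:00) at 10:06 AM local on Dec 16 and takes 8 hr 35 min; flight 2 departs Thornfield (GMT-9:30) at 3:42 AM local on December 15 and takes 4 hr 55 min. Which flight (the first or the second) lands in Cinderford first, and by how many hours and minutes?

the second, by 11 hours 34 minutes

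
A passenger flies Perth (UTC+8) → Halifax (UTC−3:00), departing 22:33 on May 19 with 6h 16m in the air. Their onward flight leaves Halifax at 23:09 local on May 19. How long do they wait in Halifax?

Convert departure to UTC: 22:33 − 8:00 = 14:33 UTC on May 19.
Add 6 hours and 16 minutes flight time → 20:49 UTC.
Halifax is UTC−3:00, so local arrival = 20:49 − 3:00 = 17:49 on May 19.
Layover = 23:09 − 17:49 = 5 hours 20 minutes.

5 hours 20 minutes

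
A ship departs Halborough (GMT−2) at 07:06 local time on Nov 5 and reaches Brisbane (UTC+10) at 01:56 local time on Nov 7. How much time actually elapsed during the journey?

30 hours 50 minutes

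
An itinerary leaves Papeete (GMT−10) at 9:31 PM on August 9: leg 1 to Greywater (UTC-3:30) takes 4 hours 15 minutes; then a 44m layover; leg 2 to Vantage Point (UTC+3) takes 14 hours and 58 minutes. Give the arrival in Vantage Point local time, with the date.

Convert departure to UTC: 9:31 PM + 10:00 = 7:31 AM UTC on Aug 10.
Add 4 hours 15 minutes leg 1 → 11:46 AM UTC.
Add 44 minutes layover in Greywater → 12:30 PM UTC.
Add 14 hours 58 minutes leg 2 → 3:28 AM UTC (Aug 11).
Vantage Point is UTC+3:00, so local arrival = 3:28 AM + 3:00 = 6:28 AM on Aug 11.

6:28 AM on August 11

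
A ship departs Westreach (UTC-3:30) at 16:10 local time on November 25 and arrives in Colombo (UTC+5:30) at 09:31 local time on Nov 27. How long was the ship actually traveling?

32 hours 21 minutes

Colombo is 9:00 ahead of Westreach.
Clock-face elapsed time (ignoring zones) is 41 hours 21 minutes.
Actual elapsed = 41 hours 21 minutes − 9:00 = 32 hours 21 minutes.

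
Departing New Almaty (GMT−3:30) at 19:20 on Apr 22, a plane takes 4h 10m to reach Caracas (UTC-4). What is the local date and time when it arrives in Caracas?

Convert departure to UTC: 19:20 + 3:30 = 22:50 UTC on Apr 22.
Add 4 hours and 10 minutes travel time → 03:00 UTC (Apr 23).
Caracas is UTC−4:00, so local arrival = 03:00 − 4:00 = 23:00 on Apr 22.

23:00 on Apr 22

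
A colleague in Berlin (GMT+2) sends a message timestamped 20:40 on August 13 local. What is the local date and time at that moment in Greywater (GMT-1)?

Greywater is 3:00 behind Berlin.
Shift by the zone difference: 20:40 − 3:00 = 17:40 on Aug 13 in Greywater.

17:40 on August 13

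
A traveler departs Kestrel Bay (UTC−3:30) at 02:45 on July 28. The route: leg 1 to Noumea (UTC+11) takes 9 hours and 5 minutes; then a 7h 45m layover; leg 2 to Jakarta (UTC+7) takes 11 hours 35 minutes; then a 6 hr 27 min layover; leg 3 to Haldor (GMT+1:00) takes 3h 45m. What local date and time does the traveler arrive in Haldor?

21:52 on Jul 29

Convert departure to UTC: 02:45 + 3:30 = 06:15 UTC on Jul 28.
Add 9 hours 5 minutes leg 1 → 15:20 UTC.
Add 7 hours and 45 minutes layover in Noumea → 23:05 UTC.
Add 11 hours 35 minutes leg 2 → 10:40 UTC (Jul 29).
Add 6 hours and 27 minutes layover in Jakarta → 17:07 UTC.
Add 3 hours 45 minutes leg 3 → 20:52 UTC.
Haldor is UTC+1:00, so local arrival = 20:52 + 1:00 = 21:52 on Jul 29.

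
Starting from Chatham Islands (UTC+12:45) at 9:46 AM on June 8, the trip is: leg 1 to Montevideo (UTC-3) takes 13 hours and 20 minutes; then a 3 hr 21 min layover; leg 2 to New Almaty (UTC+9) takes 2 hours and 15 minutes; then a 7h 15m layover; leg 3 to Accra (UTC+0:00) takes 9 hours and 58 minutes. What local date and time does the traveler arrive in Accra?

9:10 AM on June 9

Convert departure to UTC: 9:46 AM − 12:45 = 9:01 PM UTC on Jun 7.
Add 13 hours and 20 minutes leg 1 → 10:21 AM UTC (Jun 8).
Add 3 hours 21 minutes layover in Montevideo → 1:42 PM UTC.
Add 2 hours 15 minutes leg 2 → 3:57 PM UTC.
Add 7 hours 15 minutes layover in New Almaty → 11:12 PM UTC.
Add 9 hours and 58 minutes leg 3 → 9:10 AM UTC (Jun 9).
Accra is UTC+0, so local arrival is the same: 9:10 AM on Jun 9.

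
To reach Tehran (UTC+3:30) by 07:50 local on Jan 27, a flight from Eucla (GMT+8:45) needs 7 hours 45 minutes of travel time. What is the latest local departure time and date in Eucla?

Target arrival in UTC: 07:50 − 3:30 = 04:20 on Jan 27.
Subtract 7 hours and 45 minutes → departure 20:35 UTC on Jan 26.
Eucla is UTC+8:45: 20:35 + 8:45 = 05:20 on Jan 27.

05:20 on January 27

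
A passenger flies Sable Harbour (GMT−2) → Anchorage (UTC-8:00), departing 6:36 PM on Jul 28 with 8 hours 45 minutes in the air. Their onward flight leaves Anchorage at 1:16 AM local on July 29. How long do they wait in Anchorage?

3 hours 55 minutes

Convert departure to UTC: 6:36 PM + 2:00 = 8:36 PM UTC on Jul 28.
Add 8 hours and 45 minutes flight time → 5:21 AM UTC (Jul 29).
Anchorage is UTC−8:00, so local arrival = 5:21 AM − 8:00 = 9:21 PM on Jul 28.
Layover = 1:16 AM − 9:21 PM (+1 day) = 3 hours 55 minutes.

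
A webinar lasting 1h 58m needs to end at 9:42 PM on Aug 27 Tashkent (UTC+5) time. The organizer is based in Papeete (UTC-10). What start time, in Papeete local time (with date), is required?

4:44 AM on August 27

Target end time in UTC: 9:42 PM − 5:00 = 4:42 PM on Aug 27.
Subtract 1 hour and 58 minutes → start 2:44 PM UTC on Aug 27.
Papeete is UTC−10:00: 2:44 PM − 10:00 = 4:44 AM on Aug 27.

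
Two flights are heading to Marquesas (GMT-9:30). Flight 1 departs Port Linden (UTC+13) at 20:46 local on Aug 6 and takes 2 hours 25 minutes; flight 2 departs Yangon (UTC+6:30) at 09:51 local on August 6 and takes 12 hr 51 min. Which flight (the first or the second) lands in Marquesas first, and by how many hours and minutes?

the first, by 6 hours 1 minute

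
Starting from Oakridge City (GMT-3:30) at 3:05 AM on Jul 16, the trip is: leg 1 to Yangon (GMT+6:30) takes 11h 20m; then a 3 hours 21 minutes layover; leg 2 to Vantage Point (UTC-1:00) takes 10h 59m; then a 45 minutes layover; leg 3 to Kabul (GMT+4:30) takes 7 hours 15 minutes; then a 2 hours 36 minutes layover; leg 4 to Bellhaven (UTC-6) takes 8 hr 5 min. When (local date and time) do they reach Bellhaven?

Convert departure to UTC: 3:05 AM + 3:30 = 6:35 AM UTC on Jul 16.
Add 11 hours 20 minutes leg 1 → 5:55 PM UTC.
Add 3 hours and 21 minutes layover in Yangon → 9:16 PM UTC.
Add 10 hours 59 minutes leg 2 → 8:15 AM UTC (Jul 17).
Add 45 minutes layover in Vantage Point → 9:00 AM UTC.
Add 7 hours 15 minutes leg 3 → 4:15 PM UTC.
Add 2 hours and 36 minutes layover in Kabul → 6:51 PM UTC.
Add 8 hours 5 minutes leg 4 → 2:56 AM UTC (Jul 18).
Bellhaven is UTC−6:00, so local arrival = 2:56 AM − 6:00 = 8:56 PM on Jul 17.

8:56 PM on July 17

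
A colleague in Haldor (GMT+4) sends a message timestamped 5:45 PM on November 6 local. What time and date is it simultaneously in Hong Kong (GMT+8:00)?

In UTC: 5:45 PM − 4:00 = 1:45 PM on Nov 6.
Hong Kong is UTC+8:00: 1:45 PM + 8:00 = 9:45 PM on Nov 6.

9:45 PM on November 6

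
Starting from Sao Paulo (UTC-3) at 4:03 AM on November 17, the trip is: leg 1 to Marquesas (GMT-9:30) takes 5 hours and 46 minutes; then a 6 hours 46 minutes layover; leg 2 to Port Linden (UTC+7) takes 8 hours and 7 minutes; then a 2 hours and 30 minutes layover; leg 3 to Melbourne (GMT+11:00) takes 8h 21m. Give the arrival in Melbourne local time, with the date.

1:33 AM on Nov 19

Convert departure to UTC: 4:03 AM + 3:00 = 7:03 AM UTC on Nov 17.
Add 5 hours 46 minutes leg 1 → 12:49 PM UTC.
Add 6 hours 46 minutes layover in Marquesas → 7:35 PM UTC.
Add 8 hours 7 minutes leg 2 → 3:42 AM UTC (Nov 18).
Add 2 hours 30 minutes layover in Port Linden → 6:12 AM UTC.
Add 8 hours and 21 minutes leg 3 → 2:33 PM UTC.
Melbourne is UTC+11:00, so local arrival = 2:33 PM + 11:00 = 1:33 AM on Nov 19.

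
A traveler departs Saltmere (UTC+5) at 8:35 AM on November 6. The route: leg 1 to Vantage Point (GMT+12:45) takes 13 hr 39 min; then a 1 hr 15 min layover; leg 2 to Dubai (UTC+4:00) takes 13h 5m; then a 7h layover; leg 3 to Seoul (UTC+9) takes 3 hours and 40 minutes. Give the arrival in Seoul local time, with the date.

3:14 AM on November 8

Convert departure to UTC: 8:35 AM − 5:00 = 3:35 AM UTC on Nov 6.
Add 13 hours and 39 minutes leg 1 → 5:14 PM UTC.
Add 1 hour 15 minutes layover in Vantage Point → 6:29 PM UTC.
Add 13 hours 5 minutes leg 2 → 7:34 AM UTC (Nov 7).
Add 7 hours layover in Dubai → 2:34 PM UTC.
Add 3 hours 40 minutes leg 3 → 6:14 PM UTC.
Seoul is UTC+9:00, so local arrival = 6:14 PM + 9:00 = 3:14 AM on Nov 8.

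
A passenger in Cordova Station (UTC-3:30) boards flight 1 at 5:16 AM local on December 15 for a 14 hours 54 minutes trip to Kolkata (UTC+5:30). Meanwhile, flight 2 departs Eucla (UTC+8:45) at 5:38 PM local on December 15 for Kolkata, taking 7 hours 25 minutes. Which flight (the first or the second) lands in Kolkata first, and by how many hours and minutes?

Flight 1 in UTC: 5:16 AM + 3:30 = 8:46 AM on Dec 15.
+14 hours 54 minutes → arrive 11:40 PM UTC on Dec 15.
Flight 2 in UTC: 5:38 PM − 8:45 = 8:53 AM on Dec 15.
+7 hours 25 minutes → arrive 4:18 PM UTC on Dec 15.
Flight 2 lands earlier by 7 hours 22 minutes.

the second, by 7 hours 22 minutes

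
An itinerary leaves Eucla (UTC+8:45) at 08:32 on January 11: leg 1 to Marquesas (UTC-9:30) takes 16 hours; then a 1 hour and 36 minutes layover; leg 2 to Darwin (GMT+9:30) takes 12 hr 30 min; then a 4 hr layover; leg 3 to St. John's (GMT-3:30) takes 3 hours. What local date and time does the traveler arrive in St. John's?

Convert departure to UTC: 08:32 − 8:45 = 23:47 UTC on Jan 10.
Add 16 hours leg 1 → 15:47 UTC (Jan 11).
Add 1 hour and 36 minutes layover in Marquesas → 17:23 UTC.
Add 12 hours and 30 minutes leg 2 → 05:53 UTC (Jan 12).
Add 4 hours layover in Darwin → 09:53 UTC.
Add 3 hours leg 3 → 12:53 UTC.
St. John's is UTC−3:30, so local arrival = 12:53 − 3:30 = 09:23 on Jan 12.

09:23 on January 12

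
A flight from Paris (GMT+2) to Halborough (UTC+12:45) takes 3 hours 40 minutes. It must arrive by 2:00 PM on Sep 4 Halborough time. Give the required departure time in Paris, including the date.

Target arrival in UTC: 2:00 PM − 12:45 = 1:15 AM on Sep 4.
Subtract 3 hours 40 minutes → departure 9:35 PM UTC on Sep 3.
Paris is UTC+2:00: 9:35 PM + 2:00 = 11:35 PM on Sep 3.

11:35 PM on Sep 3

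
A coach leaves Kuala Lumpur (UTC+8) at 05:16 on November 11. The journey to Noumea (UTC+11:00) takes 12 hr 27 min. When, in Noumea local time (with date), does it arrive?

Convert departure to UTC: 05:16 − 8:00 = 21:16 UTC on Nov 10.
Add 12 hours and 27 minutes travel time → 09:43 UTC (Nov 11).
Noumea is UTC+11:00, so local arrival = 09:43 + 11:00 = 20:43 on Nov 11.

20:43 on November 11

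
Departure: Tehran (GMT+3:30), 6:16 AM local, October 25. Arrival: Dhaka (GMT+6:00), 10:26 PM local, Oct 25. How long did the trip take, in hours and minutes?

Departure in UTC: 6:16 AM − 3:30 = 2:46 AM on Oct 25.
Arrival in UTC: 10:26 PM − 6:00 = 4:26 PM on Oct 25.
Elapsed = 4:26 PM − 2:46 AM = 13 hours 40 minutes.

13 hours 40 minutes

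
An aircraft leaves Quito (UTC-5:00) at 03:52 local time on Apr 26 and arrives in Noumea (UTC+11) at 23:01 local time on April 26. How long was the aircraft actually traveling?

Departure in UTC: 03:52 + 5:00 = 08:52 on Apr 26.
Arrival in UTC: 23:01 − 11:00 = 12:01 on Apr 26.
Elapsed = 12:01 − 08:52 = 3 hours 9 minutes.

3 hours 9 minutes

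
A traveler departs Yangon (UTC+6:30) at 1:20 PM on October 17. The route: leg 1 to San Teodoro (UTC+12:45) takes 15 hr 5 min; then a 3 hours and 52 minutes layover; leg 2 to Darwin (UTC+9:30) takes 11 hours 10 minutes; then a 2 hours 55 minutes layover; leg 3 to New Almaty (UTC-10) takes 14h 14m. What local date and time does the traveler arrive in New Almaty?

Convert departure to UTC: 1:20 PM − 6:30 = 6:50 AM UTC on Oct 17.
Add 15 hours 5 minutes leg 1 → 9:55 PM UTC.
Add 3 hours 52 minutes layover in San Teodoro → 1:47 AM UTC (Oct 18).
Add 11 hours 10 minutes leg 2 → 12:57 PM UTC.
Add 2 hours and 55 minutes layover in Darwin → 3:52 PM UTC.
Add 14 hours 14 minutes leg 3 → 6:06 AM UTC (Oct 19).
New Almaty is UTC−10:00, so local arrival = 6:06 AM − 10:00 = 8:06 PM on Oct 18.

8:06 PM on October 18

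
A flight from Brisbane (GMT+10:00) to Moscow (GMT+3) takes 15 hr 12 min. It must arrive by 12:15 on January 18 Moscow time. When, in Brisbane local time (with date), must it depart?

04:03 on January 18

Target arrival in UTC: 12:15 − 3:00 = 09:15 on Jan 18.
Subtract 15 hours and 12 minutes → departure 18:03 UTC on Jan 17.
Brisbane is UTC+10:00: 18:03 + 10:00 = 04:03 on Jan 18.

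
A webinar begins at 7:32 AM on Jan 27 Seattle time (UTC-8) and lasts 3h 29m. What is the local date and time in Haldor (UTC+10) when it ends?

5:01 AM on January 28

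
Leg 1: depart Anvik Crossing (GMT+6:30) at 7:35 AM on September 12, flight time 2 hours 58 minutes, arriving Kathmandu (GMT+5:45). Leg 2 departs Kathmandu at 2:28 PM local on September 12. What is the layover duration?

4 hours 40 minutes

Convert departure to UTC: 7:35 AM − 6:30 = 1:05 AM UTC on Sep 12.
Add 2 hours 58 minutes flight time → 4:03 AM UTC.
Kathmandu is UTC+5:45, so local arrival = 4:03 AM + 5:45 = 9:48 AM on Sep 12.
Layover = 2:28 PM − 9:48 AM = 4 hours 40 minutes.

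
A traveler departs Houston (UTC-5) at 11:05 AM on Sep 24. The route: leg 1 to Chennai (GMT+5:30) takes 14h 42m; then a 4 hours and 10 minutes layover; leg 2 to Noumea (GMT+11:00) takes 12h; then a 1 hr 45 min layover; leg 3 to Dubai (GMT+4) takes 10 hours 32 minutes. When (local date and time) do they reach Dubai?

3:14 PM on Sep 26

Convert departure to UTC: 11:05 AM + 5:00 = 4:05 PM UTC on Sep 24.
Add 14 hours 42 minutes leg 1 → 6:47 AM UTC (Sep 25).
Add 4 hours 10 minutes layover in Chennai → 10:57 AM UTC.
Add 12 hours leg 2 → 10:57 PM UTC.
Add 1 hour 45 minutes layover in Noumea → 12:42 AM UTC (Sep 26).
Add 10 hours 32 minutes leg 3 → 11:14 AM UTC.
Dubai is UTC+4:00, so local arrival = 11:14 AM + 4:00 = 3:14 PM on Sep 26.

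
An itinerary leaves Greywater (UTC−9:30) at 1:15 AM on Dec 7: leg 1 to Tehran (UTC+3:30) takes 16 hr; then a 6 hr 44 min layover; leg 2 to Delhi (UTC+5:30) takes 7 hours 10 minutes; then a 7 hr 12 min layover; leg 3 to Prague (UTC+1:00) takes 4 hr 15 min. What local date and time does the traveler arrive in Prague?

Convert departure to UTC: 1:15 AM + 9:30 = 10:45 AM UTC on Dec 7.
Add 16 hours leg 1 → 2:45 AM UTC (Dec 8).
Add 6 hours and 44 minutes layover in Tehran → 9:29 AM UTC.
Add 7 hours and 10 minutes leg 2 → 4:39 PM UTC.
Add 7 hours 12 minutes layover in Delhi → 11:51 PM UTC.
Add 4 hours and 15 minutes leg 3 → 4:06 AM UTC (Dec 9).
Prague is UTC+1:00, so local arrival = 4:06 AM + 1:00 = 5:06 AM on Dec 9.

5:06 AM on December 9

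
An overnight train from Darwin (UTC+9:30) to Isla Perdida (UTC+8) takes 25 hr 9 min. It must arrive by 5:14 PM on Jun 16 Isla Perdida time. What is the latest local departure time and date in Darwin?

Target arrival in UTC: 5:14 PM − 8:00 = 9:14 AM on Jun 16.
Subtract 25 hours and 9 minutes → departure 8:05 AM UTC on Jun 15.
Darwin is UTC+9:30: 8:05 AM + 9:30 = 5:35 PM on Jun 15.

5:35 PM on June 15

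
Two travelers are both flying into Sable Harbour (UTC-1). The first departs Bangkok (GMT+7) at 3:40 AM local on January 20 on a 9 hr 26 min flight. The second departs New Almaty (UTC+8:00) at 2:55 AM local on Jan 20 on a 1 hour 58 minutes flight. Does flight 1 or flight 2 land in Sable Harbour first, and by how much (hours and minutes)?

the second, by 9 hours 13 minutes

Flight 1 in UTC: 3:40 AM − 7:00 = 8:40 PM on Jan 19.
+9 hours 26 minutes → arrive 6:06 AM UTC on Jan 20.
Flight 2 in UTC: 2:55 AM − 8:00 = 6:55 PM on Jan 19.
+1 hour 58 minutes → arrive 8:53 PM UTC on Jan 19.
Flight 2 lands earlier by 9 hours 13 minutes.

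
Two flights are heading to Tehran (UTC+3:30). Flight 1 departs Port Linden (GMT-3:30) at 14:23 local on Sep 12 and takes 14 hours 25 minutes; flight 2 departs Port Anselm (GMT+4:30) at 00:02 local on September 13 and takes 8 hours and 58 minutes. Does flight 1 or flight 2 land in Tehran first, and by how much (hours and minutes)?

the second, by 3 hours 48 minutes

Flight 1 in UTC: 14:23 + 3:30 = 17:53 on Sep 12.
+14 hours and 25 minutes → arrive 08:18 UTC on Sep 13.
Flight 2 in UTC: 00:02 − 4:30 = 19:32 on Sep 12.
+8 hours 58 minutes → arrive 04:30 UTC on Sep 13.
Flight 2 lands earlier by 3 hours 48 minutes.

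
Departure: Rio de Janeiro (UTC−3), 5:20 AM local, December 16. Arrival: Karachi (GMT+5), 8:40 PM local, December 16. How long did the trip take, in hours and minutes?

Departure in UTC: 5:20 AM + 3:00 = 8:20 AM on Dec 16.
Arrival in UTC: 8:40 PM − 5:00 = 3:40 PM on Dec 16.
Elapsed = 3:40 PM − 8:20 AM = 7 hours 20 minutes.

7 hours 20 minutes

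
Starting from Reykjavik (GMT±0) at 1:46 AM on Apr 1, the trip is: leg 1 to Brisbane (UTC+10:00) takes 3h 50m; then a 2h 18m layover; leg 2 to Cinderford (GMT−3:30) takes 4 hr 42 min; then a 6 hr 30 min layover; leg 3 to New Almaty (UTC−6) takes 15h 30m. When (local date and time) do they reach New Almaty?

4:36 AM on Apr 2

Reykjavik is at UTC+0, so departure is already 1:46 AM UTC on Apr 1.
Add 3 hours and 50 minutes leg 1 → 5:36 AM UTC.
Add 2 hours and 18 minutes layover in Brisbane → 7:54 AM UTC.
Add 4 hours and 42 minutes leg 2 → 12:36 PM UTC.
Add 6 hours and 30 minutes layover in Cinderford → 7:06 PM UTC.
Add 15 hours and 30 minutes leg 3 → 10:36 AM UTC (Apr 2).
New Almaty is UTC−6:00, so local arrival = 10:36 AM − 6:00 = 4:36 AM on Apr 2.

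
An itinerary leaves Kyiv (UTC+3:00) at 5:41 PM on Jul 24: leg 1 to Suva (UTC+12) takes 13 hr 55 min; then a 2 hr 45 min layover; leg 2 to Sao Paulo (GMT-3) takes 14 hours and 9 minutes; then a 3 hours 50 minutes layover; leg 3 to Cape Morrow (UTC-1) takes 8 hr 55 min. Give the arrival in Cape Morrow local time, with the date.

Convert departure to UTC: 5:41 PM − 3:00 = 2:41 PM UTC on Jul 24.
Add 13 hours 55 minutes leg 1 → 4:36 AM UTC (Jul 25).
Add 2 hours 45 minutes layover in Suva → 7:21 AM UTC.
Add 14 hours and 9 minutes leg 2 → 9:30 PM UTC.
Add 3 hours 50 minutes layover in Sao Paulo → 1:20 AM UTC (Jul 26).
Add 8 hours and 55 minutes leg 3 → 10:15 AM UTC.
Cape Morrow is UTC−1:00, so local arrival = 10:15 AM − 1:00 = 9:15 AM on Jul 26.

9:15 AM on Jul 26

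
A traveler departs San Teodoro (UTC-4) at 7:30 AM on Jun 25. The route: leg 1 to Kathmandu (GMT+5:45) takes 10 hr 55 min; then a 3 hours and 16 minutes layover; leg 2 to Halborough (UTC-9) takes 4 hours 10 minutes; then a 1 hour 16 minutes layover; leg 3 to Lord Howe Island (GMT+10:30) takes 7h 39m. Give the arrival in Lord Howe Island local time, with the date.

1:16 AM on Jun 27

Convert departure to UTC: 7:30 AM + 4:00 = 11:30 AM UTC on Jun 25.
Add 10 hours and 55 minutes leg 1 → 10:25 PM UTC.
Add 3 hours and 16 minutes layover in Kathmandu → 1:41 AM UTC (Jun 26).
Add 4 hours 10 minutes leg 2 → 5:51 AM UTC.
Add 1 hour and 16 minutes layover in Halborough → 7:07 AM UTC.
Add 7 hours 39 minutes leg 3 → 2:46 PM UTC.
Lord Howe Island is UTC+10:30, so local arrival = 2:46 PM + 10:30 = 1:16 AM on Jun 27.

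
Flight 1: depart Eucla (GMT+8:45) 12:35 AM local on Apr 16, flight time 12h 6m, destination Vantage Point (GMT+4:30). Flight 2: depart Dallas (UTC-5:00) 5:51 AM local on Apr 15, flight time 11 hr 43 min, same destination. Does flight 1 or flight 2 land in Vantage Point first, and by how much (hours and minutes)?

the second, by 5 hours 22 minutes

Flight 1 in UTC: 12:35 AM − 8:45 = 3:50 PM on Apr 15.
+12 hours 6 minutes → arrive 3:56 AM UTC on Apr 16.
Flight 2 in UTC: 5:51 AM + 5:00 = 10:51 AM on Apr 15.
+11 hours and 43 minutes → arrive 10:34 PM UTC on Apr 15.
Flight 2 lands earlier by 5 hours 22 minutes.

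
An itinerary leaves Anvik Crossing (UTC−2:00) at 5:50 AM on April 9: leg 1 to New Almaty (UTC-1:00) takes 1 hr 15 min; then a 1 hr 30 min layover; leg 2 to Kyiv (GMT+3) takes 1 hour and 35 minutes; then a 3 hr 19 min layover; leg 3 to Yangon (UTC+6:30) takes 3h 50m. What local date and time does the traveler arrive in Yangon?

1:49 AM on Apr 10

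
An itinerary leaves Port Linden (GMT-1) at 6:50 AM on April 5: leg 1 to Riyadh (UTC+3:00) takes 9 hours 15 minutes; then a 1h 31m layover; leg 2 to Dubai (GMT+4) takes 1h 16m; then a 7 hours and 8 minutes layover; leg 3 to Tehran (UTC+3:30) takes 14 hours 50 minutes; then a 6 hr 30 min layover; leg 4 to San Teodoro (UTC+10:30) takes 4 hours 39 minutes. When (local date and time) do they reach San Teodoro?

3:29 PM on Apr 7

Convert departure to UTC: 6:50 AM + 1:00 = 7:50 AM UTC on Apr 5.
Add 9 hours 15 minutes leg 1 → 5:05 PM UTC.
Add 1 hour and 31 minutes layover in Riyadh → 6:36 PM UTC.
Add 1 hour and 16 minutes leg 2 → 7:52 PM UTC.
Add 7 hours 8 minutes layover in Dubai → 3:00 AM UTC (Apr 6).
Add 14 hours 50 minutes leg 3 → 5:50 PM UTC.
Add 6 hours and 30 minutes layover in Tehran → 12:20 AM UTC (Apr 7).
Add 4 hours 39 minutes leg 4 → 4:59 AM UTC.
San Teodoro is UTC+10:30, so local arrival = 4:59 AM + 10:30 = 3:29 PM on Apr 7.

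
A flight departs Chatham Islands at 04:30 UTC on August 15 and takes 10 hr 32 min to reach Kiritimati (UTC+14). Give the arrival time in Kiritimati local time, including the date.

Departure is given in UTC: 04:30 on Aug 15.
Add 10 hours 32 minutes → 15:02 UTC.
Kiritimati is UTC+14:00: 15:02 + 14:00 = 05:02 on Aug 16.

05:02 on Aug 16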